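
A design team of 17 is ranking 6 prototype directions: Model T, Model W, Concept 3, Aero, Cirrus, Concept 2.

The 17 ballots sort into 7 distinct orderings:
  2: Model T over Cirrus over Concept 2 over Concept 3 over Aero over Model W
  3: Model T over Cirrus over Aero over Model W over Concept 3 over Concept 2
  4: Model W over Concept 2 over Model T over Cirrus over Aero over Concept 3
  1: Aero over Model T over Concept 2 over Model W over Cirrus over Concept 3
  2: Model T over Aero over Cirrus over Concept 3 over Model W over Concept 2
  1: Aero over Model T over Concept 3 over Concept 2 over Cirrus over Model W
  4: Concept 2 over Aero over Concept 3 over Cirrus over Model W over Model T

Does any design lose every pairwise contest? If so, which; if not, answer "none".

none

Pairwise majorities:
Model T vs Model W: Model T wins 9–8.
Model T vs Concept 3: Model T, 13–4.
Model T vs Aero: 11 to 6, Model T.
Model T vs Cirrus: Model T preferred on 2+3+4+1+2+1 = 13 ballots; Model T wins 13–4.
Model T vs Concept 2: Model T wins 9–8.
Model W vs Concept 3: Concept 3 wins 9–8.
Model W vs Aero: 4 to 13, Aero.
Model W–Cirrus: Cirrus 12–5.
Model W vs Concept 2: Model W preferred on 3+4+2 = 9 ballots; Model W wins 9–8.
Concept 3 vs Aero: Aero wins 15–2.
Concept 3 vs Cirrus: Concept 3 preferred on 1+4 = 5 ballots; Cirrus wins 12–5.
Concept 3 vs Concept 2: Concept 3 preferred on 3+2+1 = 6 ballots; Concept 2 wins 11–6.
Aero vs Cirrus: Aero is ranked higher on 1+2+1+4 = 8 ballots, Cirrus on 9. Cirrus wins 9–8.
Aero vs Concept 2: Aero preferred on 3+1+2+1 = 7 ballots; Concept 2 wins 10–7.
Cirrus vs Concept 2: Cirrus is ranked higher on 2+3+2 = 7 ballots, Concept 2 on 10. Concept 2 wins 10–7.
Every design wins at least one matchup (Model T beats Model W; Model W beats Concept 2; Concept 3 beats Model W; Aero beats Model W; Cirrus beats Model W; Concept 2 beats Concept 3), so there is no Condorcet loser.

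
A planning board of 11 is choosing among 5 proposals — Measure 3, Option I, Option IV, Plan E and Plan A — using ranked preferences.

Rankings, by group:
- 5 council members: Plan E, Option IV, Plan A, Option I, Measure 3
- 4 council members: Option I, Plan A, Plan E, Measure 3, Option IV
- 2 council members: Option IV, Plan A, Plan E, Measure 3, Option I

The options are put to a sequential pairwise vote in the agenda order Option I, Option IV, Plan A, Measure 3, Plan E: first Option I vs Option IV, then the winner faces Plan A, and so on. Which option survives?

Plan E

Round 1: Option I vs Option IV — 4–7, Option IV advances.
Round 2: Option IV vs Plan A — 7–4, Option IV advances.
Round 3: Option IV vs Measure 3 — 7–4, Option IV advances.
Round 4: Option IV vs Plan E — 2–9, Plan E advances.
Plan E survives the agenda.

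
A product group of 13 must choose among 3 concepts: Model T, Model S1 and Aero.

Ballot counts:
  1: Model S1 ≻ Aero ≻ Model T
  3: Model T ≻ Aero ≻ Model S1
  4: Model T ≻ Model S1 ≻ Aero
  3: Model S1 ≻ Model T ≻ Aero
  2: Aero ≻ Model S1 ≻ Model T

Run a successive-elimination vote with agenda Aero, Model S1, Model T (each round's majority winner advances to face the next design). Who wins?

Round 1: Aero vs Model S1 — 5–8, Model S1 advances.
Round 2: Model S1 vs Model T — 6–7, Model T advances.
The agenda winner is Model T.

Model T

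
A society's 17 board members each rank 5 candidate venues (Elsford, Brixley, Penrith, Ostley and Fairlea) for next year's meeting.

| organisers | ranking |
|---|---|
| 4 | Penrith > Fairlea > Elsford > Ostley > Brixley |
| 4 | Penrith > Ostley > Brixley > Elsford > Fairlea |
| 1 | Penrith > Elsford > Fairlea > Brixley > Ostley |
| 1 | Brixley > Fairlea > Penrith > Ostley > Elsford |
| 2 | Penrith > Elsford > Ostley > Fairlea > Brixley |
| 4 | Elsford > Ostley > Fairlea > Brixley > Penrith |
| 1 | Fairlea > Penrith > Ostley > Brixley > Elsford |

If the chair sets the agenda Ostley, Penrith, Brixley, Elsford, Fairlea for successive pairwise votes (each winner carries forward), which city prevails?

Round 1: Ostley vs Penrith — 4–13, Penrith advances.
Round 2: Penrith vs Brixley — 12–5, Penrith advances.
Round 3: Penrith vs Elsford — 13–4, Penrith advances.
Round 4: Penrith vs Fairlea — 11–6, Penrith advances.
Penrith survives the agenda.

Penrith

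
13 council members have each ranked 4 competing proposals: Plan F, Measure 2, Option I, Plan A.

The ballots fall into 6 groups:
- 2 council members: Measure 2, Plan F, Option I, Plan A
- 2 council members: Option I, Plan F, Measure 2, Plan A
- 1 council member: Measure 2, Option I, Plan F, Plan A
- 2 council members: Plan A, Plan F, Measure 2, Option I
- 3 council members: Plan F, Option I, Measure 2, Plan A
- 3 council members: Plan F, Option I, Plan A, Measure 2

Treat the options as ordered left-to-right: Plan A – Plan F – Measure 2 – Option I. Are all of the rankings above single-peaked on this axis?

no

Axis positions: Plan A=1, Plan F=2, Measure 2=3, Option I=4.
Group 1 (peak Measure 2 at position 3): ranking walks positions 3-2-4-1, expanding outward from the peak — single-peaked.
Group 2: ranking walks positions 4-2-3-1; Plan F is ranked above Measure 2 even though Measure 2 lies between Plan F and the peak Option I on the axis — preferences dip and rise again. Not single-peaked.
Group 3 (peak Measure 2 at position 3): ranking walks positions 3-4-2-1, expanding outward from the peak — single-peaked.
Group 4 (peak Plan A at position 1): ranking walks positions 1-2-3-4, expanding outward from the peak — single-peaked.
Group 5: ranking walks positions 2-4-3-1; Option I is ranked above Measure 2 even though Measure 2 lies between Option I and the peak Plan F on the axis — preferences dip and rise again. Not single-peaked.
Group 6: ranking walks positions 2-4-1-3; Option I is ranked above Measure 2 even though Measure 2 lies between Option I and the peak Plan F on the axis — preferences dip and rise again. Not single-peaked.
Group 2 violates single-peakedness, so the profile is not single-peaked on this axis.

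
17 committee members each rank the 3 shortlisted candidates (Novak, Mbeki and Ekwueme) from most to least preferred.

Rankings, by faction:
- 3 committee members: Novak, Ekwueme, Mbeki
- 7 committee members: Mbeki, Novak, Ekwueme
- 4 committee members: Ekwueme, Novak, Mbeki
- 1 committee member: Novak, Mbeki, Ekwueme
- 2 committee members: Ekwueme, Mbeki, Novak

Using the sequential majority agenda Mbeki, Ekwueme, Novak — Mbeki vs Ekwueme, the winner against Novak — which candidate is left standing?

Novak

Round 1: Mbeki vs Ekwueme — 8–9, Ekwueme advances.
Round 2: Ekwueme vs Novak — 6–11, Novak advances.
The agenda winner is Novak.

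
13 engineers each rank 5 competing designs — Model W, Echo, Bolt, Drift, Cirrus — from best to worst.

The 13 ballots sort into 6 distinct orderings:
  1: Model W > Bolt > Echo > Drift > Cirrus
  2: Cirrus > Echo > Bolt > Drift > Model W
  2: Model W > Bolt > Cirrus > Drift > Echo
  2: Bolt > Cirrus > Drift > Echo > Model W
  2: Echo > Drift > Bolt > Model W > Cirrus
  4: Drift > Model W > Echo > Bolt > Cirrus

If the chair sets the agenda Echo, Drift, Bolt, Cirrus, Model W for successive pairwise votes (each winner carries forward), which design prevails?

Model W

Round 1: Echo vs Drift — 5–8, Drift advances.
Round 2: Drift vs Bolt — 6–7, Bolt advances.
Round 3: Bolt vs Cirrus — 11–2, Bolt advances.
Round 4: Bolt vs Model W — 6–7, Model W advances.
Model W survives the agenda.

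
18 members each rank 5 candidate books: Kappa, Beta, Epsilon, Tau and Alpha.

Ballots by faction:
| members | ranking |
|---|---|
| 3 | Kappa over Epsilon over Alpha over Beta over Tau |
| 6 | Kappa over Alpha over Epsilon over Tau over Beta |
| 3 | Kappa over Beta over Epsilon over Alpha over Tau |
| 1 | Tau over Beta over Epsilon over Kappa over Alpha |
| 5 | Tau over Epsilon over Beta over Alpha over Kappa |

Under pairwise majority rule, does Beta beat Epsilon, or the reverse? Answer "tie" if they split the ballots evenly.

Ballots ranking Beta above Epsilon: 3 + 1 = 4.
Ballots ranking Epsilon above Beta: 18 − 4 = 14.
Epsilon wins the head-to-head 14–4.

Epsilon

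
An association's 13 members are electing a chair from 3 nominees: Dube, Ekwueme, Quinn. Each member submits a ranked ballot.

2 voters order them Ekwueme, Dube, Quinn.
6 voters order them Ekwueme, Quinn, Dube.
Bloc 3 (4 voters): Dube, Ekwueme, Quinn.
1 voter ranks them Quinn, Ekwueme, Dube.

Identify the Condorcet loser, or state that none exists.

Pairwise majorities:
Dube vs Ekwueme: Dube is ranked higher on 4 ballots, Ekwueme on 9. Ekwueme wins 9–4.
Dube vs Quinn: Dube is ranked higher on 2+4 = 6 ballots, Quinn on 7. Quinn wins 7–6.
Ekwueme vs Quinn: Ekwueme, 12–1.
Only Dube has no wins; Dube is the Condorcet loser.

Dube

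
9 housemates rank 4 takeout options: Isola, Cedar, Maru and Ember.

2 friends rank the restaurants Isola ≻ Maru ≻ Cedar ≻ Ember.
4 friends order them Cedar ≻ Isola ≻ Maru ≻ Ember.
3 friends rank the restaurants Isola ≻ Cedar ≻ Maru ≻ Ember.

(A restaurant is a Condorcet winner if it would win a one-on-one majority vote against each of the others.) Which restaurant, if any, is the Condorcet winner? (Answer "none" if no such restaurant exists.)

Isola

Head-to-head results (9 friends):
Isola vs Cedar: Isola preferred on 2+3 = 5 ballots; Isola wins 5–4.
Isola vs Maru: Isola, 9–0.
Isola vs Ember: Isola wins 9–0.
Cedar vs Maru: Cedar preferred on 4+3 = 7 ballots; Cedar wins 7–2.
Cedar vs Ember: Cedar preferred on 2+4+3 = 9 ballots; Cedar wins 9–0.
Maru vs Ember: 2+4+3 = 9 for Maru, 0 for Ember — Maru by 9–0.
Isola wins every pairwise contest, so Isola is the Condorcet winner.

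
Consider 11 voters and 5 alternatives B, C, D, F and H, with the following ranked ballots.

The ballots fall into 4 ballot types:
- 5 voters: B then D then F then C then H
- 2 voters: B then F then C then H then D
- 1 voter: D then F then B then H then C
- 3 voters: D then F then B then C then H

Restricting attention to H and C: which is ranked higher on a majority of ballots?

C

Ballots ranking H above C: 1.
Ballots ranking C above H: 11 − 1 = 10.
C wins the head-to-head 10–1.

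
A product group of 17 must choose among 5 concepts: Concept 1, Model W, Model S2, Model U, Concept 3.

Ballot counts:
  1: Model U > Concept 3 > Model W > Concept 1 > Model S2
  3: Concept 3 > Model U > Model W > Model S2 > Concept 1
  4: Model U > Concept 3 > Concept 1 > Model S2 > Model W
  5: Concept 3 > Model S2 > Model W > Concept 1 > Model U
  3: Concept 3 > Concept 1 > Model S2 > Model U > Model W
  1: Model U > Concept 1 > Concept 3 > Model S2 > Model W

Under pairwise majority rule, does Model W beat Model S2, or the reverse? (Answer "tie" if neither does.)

Model S2

Ballots ranking Model W above Model S2: 1 + 3 = 4.
Ballots ranking Model S2 above Model W: 17 − 4 = 13.
Model S2 wins the head-to-head 13–4.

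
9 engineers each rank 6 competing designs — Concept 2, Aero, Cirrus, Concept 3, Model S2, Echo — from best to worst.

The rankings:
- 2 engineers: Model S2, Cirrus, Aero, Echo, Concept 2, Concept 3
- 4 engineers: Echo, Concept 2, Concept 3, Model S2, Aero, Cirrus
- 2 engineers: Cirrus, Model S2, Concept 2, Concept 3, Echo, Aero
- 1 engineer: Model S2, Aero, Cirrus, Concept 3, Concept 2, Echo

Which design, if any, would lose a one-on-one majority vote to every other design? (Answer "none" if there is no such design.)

Head-to-head results (9 engineers):
Concept 2–Aero: Concept 2 6–3.
Concept 2 vs Cirrus: 4 to 5, Cirrus.
Concept 2 vs Concept 3: Concept 2 preferred on 2+4+2 = 8 ballots; Concept 2 wins 8–1.
Concept 2 vs Model S2: Model S2, 5–4.
Concept 2 vs Echo: 3 to 6, Echo.
Aero vs Cirrus: Aero, 5–4.
Aero vs Concept 3: Concept 3, 6–3.
Aero vs Model S2: Model S2, 9–0.
Aero vs Echo: Echo wins 6–3.
Cirrus–Concept 3: Cirrus 5–4.
Cirrus vs Model S2: 2 to 7, Model S2.
Cirrus vs Echo: 5 to 4, Cirrus.
Concept 3 vs Model S2: 4 for Concept 3, 5 for Model S2 — Model S2 by 5–4.
Concept 3–Echo: Echo 6–3.
Model S2–Echo: Model S2 5–4.
Each design has at least one pairwise win (Concept 2 beats Aero; Aero beats Cirrus; Cirrus beats Concept 2; Concept 3 beats Aero; Model S2 beats Concept 2; Echo beats Concept 2) — no Condorcet loser.

none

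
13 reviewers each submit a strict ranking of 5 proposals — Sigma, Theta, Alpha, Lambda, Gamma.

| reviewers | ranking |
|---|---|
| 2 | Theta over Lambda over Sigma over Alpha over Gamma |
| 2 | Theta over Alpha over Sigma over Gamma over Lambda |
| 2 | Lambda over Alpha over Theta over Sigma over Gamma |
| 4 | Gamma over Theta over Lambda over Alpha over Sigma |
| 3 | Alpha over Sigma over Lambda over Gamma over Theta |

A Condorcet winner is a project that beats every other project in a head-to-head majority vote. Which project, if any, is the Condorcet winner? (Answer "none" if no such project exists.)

Head-to-head results (13 reviewers):
Sigma vs Theta: Sigma preferred on 3 ballots; Theta wins 10–3.
Sigma vs Alpha: Sigma is ranked higher on 2 ballots, Alpha on 11. Alpha wins 11–2.
Sigma vs Lambda: 5 to 8, Lambda.
Sigma vs Gamma: Sigma preferred on 2+2+2+3 = 9 ballots; Sigma wins 9–4.
Theta–Alpha: Theta 8–5.
Theta vs Lambda: Theta preferred on 2+2+4 = 8 ballots; Theta wins 8–5.
Theta vs Gamma: Gamma, 7–6.
Alpha–Lambda: Lambda 8–5.
Alpha vs Gamma: Alpha wins 9–4.
Lambda vs Gamma: Lambda is ranked higher on 2+2+3 = 7 ballots, Gamma on 6. Lambda wins 7–6.
Every project loses at least once (Sigma loses to Theta; Theta loses to Gamma; Alpha loses to Theta; Lambda loses to Theta; Gamma loses to Sigma). The majority relation contains the cycle Sigma beats Gamma beats Theta beats Sigma, so there is no Condorcet winner.

none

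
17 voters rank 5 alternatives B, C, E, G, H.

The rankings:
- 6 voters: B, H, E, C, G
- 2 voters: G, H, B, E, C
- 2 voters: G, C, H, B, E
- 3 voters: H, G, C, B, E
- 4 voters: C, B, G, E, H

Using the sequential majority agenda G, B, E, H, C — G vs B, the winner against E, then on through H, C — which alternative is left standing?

Round 1: G vs B — 7–10, B advances.
Round 2: B vs E — 17–0, B advances.
Round 3: B vs H — 10–7, B advances.
Round 4: B vs C — 8–9, C advances.
The agenda winner is C.

C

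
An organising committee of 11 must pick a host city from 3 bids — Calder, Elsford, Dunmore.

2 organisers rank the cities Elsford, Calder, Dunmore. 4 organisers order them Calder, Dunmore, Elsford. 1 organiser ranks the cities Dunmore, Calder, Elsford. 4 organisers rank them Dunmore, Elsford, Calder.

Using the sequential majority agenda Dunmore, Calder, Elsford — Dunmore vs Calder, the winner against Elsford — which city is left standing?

Elsford

Round 1: Dunmore vs Calder — 5–6, Calder advances.
Round 2: Calder vs Elsford — 5–6, Elsford advances.
Elsford survives the agenda.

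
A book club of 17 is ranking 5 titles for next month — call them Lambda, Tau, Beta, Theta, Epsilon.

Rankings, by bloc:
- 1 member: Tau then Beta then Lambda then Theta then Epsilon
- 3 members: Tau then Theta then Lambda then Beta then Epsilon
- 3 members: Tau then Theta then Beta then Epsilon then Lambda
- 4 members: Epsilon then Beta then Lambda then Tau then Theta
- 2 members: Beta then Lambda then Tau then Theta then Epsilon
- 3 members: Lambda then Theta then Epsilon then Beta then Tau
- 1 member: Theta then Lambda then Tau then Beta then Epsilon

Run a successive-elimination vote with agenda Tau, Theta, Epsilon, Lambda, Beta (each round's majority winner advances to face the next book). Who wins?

Beta

Round 1: Tau vs Theta — 13–4, Tau advances.
Round 2: Tau vs Epsilon — 10–7, Tau advances.
Round 3: Tau vs Lambda — 7–10, Lambda advances.
Round 4: Lambda vs Beta — 7–10, Beta advances.
Beta survives the agenda.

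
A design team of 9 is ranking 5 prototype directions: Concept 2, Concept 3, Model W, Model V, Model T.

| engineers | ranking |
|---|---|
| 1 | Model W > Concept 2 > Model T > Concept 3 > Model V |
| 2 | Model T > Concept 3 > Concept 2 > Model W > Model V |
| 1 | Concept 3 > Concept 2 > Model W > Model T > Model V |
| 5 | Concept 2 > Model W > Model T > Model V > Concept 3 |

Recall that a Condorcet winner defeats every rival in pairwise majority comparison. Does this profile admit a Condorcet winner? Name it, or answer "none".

Pairwise majorities:
Concept 2–Concept 3: Concept 2 6–3.
Concept 2 vs Model W: Concept 2 preferred on 2+1+5 = 8 ballots; Concept 2 wins 8–1.
Concept 2 vs Model V: Concept 2 is ranked higher on 1+2+1+5 = 9 ballots, Model V on 0. Concept 2 wins 9–0.
Concept 2 vs Model T: 7 to 2, Concept 2.
Concept 3 vs Model W: Model W, 6–3.
Concept 3 vs Model V: Model V wins 5–4.
Concept 3 vs Model T: 1 to 8, Model T.
Model W vs Model V: 9 to 0, Model W.
Model W vs Model T: 7 to 2, Model W.
Model V–Model T: Model T 9–0.
Concept 2 beats each of Concept 3, Model W, Model V, Model T — Concept 2 is the Condorcet winner.

Concept 2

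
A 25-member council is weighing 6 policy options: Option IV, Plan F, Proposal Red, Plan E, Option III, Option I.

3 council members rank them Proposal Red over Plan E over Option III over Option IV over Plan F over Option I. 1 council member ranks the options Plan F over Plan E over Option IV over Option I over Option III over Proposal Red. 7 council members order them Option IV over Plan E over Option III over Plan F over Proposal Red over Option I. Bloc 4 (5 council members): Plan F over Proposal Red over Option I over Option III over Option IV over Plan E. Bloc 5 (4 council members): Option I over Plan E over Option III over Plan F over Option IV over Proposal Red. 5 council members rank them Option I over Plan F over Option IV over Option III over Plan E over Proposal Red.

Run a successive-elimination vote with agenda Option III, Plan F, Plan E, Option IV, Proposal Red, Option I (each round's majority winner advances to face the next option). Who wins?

Option I

Round 1: Option III vs Plan F — 14–11, Option III advances.
Round 2: Option III vs Plan E — 10–15, Plan E advances.
Round 3: Plan E vs Option IV — 8–17, Option IV advances.
Round 4: Option IV vs Proposal Red — 17–8, Option IV advances.
Round 5: Option IV vs Option I — 11–14, Option I advances.
The agenda winner is Option I.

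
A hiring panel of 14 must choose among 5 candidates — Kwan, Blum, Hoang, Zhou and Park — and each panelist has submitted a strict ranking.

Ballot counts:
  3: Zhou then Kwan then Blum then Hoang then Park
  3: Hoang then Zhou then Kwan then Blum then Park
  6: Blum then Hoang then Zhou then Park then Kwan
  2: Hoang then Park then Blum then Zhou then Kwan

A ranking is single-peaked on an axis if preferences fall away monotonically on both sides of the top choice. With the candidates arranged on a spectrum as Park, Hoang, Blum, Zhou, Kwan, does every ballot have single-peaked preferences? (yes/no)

Axis positions: Park=1, Hoang=2, Blum=3, Zhou=4, Kwan=5.
Bloc 1 (peak Zhou at position 4): ranking walks positions 4-5-3-2-1, expanding outward from the peak — single-peaked.
Bloc 2: ranking walks positions 2-4-5-3-1; Zhou is ranked above Blum even though Blum lies between Zhou and the peak Hoang on the axis — preferences dip and rise again. Not single-peaked.
Bloc 3 (peak Blum at position 3): ranking walks positions 3-2-4-1-5, expanding outward from the peak — single-peaked.
Bloc 4 (peak Hoang at position 2): ranking walks positions 2-1-3-4-5, expanding outward from the peak — single-peaked.
Bloc 2 violates single-peakedness, so the profile is not single-peaked on this axis.

no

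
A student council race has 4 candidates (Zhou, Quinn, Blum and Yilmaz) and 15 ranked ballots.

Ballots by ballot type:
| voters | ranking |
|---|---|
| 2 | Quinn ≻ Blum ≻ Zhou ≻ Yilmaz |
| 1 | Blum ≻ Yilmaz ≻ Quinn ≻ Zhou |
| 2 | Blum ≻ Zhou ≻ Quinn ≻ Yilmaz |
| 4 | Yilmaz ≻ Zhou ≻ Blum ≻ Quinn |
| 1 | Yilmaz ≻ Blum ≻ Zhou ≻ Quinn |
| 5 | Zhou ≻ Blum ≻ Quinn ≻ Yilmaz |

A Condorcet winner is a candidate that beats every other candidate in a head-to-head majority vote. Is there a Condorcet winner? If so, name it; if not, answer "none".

Pairwise majorities:
Zhou vs Quinn: Zhou, 12–3.
Zhou vs Blum: Zhou, 9–6.
Zhou–Yilmaz: Zhou 9–6.
Quinn vs Blum: Blum wins 13–2.
Quinn–Yilmaz: Quinn 9–6.
Blum vs Yilmaz: Blum, 10–5.
Zhou wins every pairwise contest, so Zhou is the Condorcet winner.

Zhou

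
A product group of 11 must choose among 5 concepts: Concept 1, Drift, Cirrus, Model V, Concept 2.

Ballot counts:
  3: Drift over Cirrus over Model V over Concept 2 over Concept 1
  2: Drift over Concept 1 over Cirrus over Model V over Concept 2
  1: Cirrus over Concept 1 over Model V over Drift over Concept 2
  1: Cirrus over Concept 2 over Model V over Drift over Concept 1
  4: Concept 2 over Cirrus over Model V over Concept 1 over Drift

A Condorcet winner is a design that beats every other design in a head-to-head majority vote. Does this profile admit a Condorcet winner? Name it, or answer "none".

Cirrus

Pairwise majorities:
Concept 1 vs Drift: Drift wins 6–5.
Concept 1–Cirrus: Cirrus 9–2.
Concept 1 vs Model V: Model V, 8–3.
Concept 1 vs Concept 2: Concept 2 wins 8–3.
Drift vs Cirrus: Cirrus wins 6–5.
Drift–Model V: Model V 6–5.
Drift–Concept 2: Drift 6–5.
Cirrus–Model V: Cirrus 11–0.
Cirrus vs Concept 2: Cirrus wins 7–4.
Model V vs Concept 2: Model V wins 6–5.
Cirrus beats each of Concept 1, Drift, Model V, Concept 2 — Cirrus is the Condorcet winner.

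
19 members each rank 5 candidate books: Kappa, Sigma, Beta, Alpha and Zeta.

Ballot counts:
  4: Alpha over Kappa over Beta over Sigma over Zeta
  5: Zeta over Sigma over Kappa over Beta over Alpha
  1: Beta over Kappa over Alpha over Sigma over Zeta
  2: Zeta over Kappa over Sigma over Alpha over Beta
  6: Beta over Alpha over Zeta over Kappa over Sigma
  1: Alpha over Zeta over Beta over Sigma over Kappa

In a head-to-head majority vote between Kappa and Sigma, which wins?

Kappa

Ballots ranking Kappa above Sigma: 4 + 1 + 2 + 6 = 13.
Ballots ranking Sigma above Kappa: 19 − 13 = 6.
Kappa wins the head-to-head 13–6.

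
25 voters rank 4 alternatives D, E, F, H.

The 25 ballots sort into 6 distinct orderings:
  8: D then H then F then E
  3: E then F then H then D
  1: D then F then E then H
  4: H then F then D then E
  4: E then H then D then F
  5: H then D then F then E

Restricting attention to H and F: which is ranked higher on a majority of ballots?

H

Ballots ranking H above F: 8 + 4 + 4 + 5 = 21.
Ballots ranking F above H: 25 − 21 = 4.
H wins the head-to-head 21–4.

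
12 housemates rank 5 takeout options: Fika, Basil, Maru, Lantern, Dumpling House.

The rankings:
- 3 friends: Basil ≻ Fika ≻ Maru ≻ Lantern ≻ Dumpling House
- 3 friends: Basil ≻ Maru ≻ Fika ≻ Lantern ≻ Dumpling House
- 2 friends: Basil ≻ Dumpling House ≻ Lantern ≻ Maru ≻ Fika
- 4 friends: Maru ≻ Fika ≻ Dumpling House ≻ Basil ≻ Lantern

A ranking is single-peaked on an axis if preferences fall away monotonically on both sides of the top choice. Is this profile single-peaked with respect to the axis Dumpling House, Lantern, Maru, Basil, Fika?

no

Axis positions: Dumpling House=1, Lantern=2, Maru=3, Basil=4, Fika=5.
Group 1 (peak Basil at position 4): ranking walks positions 4-5-3-2-1, expanding outward from the peak — single-peaked.
Group 2 (peak Basil at position 4): ranking walks positions 4-3-5-2-1, expanding outward from the peak — single-peaked.
Group 3: ranking walks positions 4-1-2-3-5; Dumpling House is ranked above Maru even though Maru lies between Dumpling House and the peak Basil on the axis — preferences dip and rise again. Not single-peaked.
Group 4: ranking walks positions 3-5-1-4-2; Fika is ranked above Basil even though Basil lies between Fika and the peak Maru on the axis — preferences dip and rise again. Not single-peaked.
Group 3 violates single-peakedness, so the profile is not single-peaked on this axis.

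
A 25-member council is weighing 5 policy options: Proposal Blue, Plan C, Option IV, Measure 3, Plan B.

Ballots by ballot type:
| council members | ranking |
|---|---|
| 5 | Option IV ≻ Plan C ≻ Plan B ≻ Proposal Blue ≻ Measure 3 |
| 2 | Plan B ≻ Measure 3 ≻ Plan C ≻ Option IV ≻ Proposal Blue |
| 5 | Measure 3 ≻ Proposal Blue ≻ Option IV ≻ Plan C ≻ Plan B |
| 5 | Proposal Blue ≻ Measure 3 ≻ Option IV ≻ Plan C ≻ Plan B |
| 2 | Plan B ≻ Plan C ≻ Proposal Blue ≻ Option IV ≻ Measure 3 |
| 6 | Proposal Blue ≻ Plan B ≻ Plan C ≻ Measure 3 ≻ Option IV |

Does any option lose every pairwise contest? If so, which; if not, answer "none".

Head-to-head results (25 council members):
Proposal Blue vs Plan C: Proposal Blue wins 16–9.
Proposal Blue–Option IV: Proposal Blue 18–7.
Proposal Blue vs Measure 3: 5+5+2+6 = 18 for Proposal Blue, 7 for Measure 3 — Proposal Blue by 18–7.
Proposal Blue vs Plan B: Proposal Blue, 16–9.
Plan C vs Option IV: Option IV wins 15–10.
Plan C–Measure 3: Plan C 13–12.
Plan C vs Plan B: Plan C wins 15–10.
Option IV vs Measure 3: 5+2 = 7 for Option IV, 18 for Measure 3 — Measure 3 by 18–7.
Option IV vs Plan B: Option IV preferred on 5+5+5 = 15 ballots; Option IV wins 15–10.
Measure 3 vs Plan B: 5+5 = 10 for Measure 3, 15 for Plan B — Plan B by 15–10.
No option is winless: Proposal Blue beats Plan C; Plan C beats Measure 3; Option IV beats Plan C; Measure 3 beats Option IV; Plan B beats Measure 3. There is no Condorcet loser.

none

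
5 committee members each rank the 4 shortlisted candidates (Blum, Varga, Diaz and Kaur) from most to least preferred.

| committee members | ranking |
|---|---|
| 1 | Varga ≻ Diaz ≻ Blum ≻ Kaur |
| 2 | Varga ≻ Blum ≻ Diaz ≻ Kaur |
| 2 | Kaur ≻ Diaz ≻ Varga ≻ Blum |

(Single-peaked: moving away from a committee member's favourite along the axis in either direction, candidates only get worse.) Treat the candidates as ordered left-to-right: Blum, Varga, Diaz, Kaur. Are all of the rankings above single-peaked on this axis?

yes

Axis positions: Blum=1, Varga=2, Diaz=3, Kaur=4.
Group 1 (peak Varga at position 2): ranking walks positions 2-3-1-4, expanding outward from the peak — single-peaked.
Group 2 (peak Varga at position 2): ranking walks positions 2-1-3-4, expanding outward from the peak — single-peaked.
Group 3 (peak Kaur at position 4): ranking walks positions 4-3-2-1, expanding outward from the peak — single-peaked.
Every ranking is single-peaked on this axis.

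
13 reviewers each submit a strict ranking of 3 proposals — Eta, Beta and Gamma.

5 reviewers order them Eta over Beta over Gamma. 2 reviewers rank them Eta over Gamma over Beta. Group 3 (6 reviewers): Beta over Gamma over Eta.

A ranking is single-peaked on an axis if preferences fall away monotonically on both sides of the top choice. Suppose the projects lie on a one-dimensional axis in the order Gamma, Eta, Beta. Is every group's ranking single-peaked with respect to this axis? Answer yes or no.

no

Axis positions: Gamma=1, Eta=2, Beta=3.
Group 1 (peak Eta at position 2): ranking walks positions 2-3-1, expanding outward from the peak — single-peaked.
Group 2 (peak Eta at position 2): ranking walks positions 2-1-3, expanding outward from the peak — single-peaked.
Group 3: ranking walks positions 3-1-2; Gamma is ranked above Eta even though Eta lies between Gamma and the peak Beta on the axis — preferences dip and rise again. Not single-peaked.
Group 3 violates single-peakedness, so the profile is not single-peaked on this axis.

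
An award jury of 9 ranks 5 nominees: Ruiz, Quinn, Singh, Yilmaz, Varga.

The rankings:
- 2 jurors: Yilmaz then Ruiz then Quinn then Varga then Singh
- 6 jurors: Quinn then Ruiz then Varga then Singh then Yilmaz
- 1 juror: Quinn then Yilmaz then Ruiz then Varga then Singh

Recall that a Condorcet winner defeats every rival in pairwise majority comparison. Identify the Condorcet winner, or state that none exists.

Quinn

Head-to-head results (9 jurors):
Ruiz vs Quinn: Ruiz preferred on 2 ballots; Quinn wins 7–2.
Ruiz vs Singh: Ruiz is ranked higher on 2+6+1 = 9 ballots, Singh on 0. Ruiz wins 9–0.
Ruiz vs Yilmaz: 6 to 3, Ruiz.
Ruiz vs Varga: Ruiz is ranked higher on 2+6+1 = 9 ballots, Varga on 0. Ruiz wins 9–0.
Quinn vs Singh: 2+6+1 = 9 for Quinn, 0 for Singh — Quinn by 9–0.
Quinn vs Yilmaz: Quinn is ranked higher on 6+1 = 7 ballots, Yilmaz on 2. Quinn wins 7–2.
Quinn vs Varga: 2+6+1 = 9 for Quinn, 0 for Varga — Quinn by 9–0.
Singh vs Yilmaz: 6 to 3, Singh.
Singh vs Varga: 0 for Singh, 9 for Varga — Varga by 9–0.
Yilmaz vs Varga: 2+1 = 3 for Yilmaz, 6 for Varga — Varga by 6–3.
Quinn defeats every rival head-to-head and is the Condorcet winner.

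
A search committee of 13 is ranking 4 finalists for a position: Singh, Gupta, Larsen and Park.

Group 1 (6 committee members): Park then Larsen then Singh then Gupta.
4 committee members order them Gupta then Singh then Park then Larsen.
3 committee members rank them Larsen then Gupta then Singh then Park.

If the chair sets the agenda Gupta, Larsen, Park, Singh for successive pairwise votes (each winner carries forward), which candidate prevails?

Singh

Round 1: Gupta vs Larsen — 4–9, Larsen advances.
Round 2: Larsen vs Park — 3–10, Park advances.
Round 3: Park vs Singh — 6–7, Singh advances.
The agenda winner is Singh.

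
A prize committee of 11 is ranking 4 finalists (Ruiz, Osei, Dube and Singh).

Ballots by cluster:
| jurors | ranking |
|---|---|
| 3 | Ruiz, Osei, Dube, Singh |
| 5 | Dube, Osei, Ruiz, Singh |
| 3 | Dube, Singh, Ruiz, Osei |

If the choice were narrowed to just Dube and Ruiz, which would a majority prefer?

Dube

Ballots ranking Dube above Ruiz: 5 + 3 = 8.
Ballots ranking Ruiz above Dube: 11 − 8 = 3.
Dube wins the head-to-head 8–3.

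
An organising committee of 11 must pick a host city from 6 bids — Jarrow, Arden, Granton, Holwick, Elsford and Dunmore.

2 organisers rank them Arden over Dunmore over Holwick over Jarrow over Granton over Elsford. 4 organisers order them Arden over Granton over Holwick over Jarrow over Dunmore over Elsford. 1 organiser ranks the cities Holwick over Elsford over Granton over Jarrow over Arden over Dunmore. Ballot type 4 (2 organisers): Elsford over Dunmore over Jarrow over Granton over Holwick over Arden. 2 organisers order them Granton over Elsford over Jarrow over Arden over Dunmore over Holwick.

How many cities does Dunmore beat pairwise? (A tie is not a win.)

Dunmore against each rival (11 organisers):
Dunmore vs Jarrow: Jarrow, 7–4.
Dunmore vs Arden: Arden, 9–2.
Dunmore vs Granton: Granton, 7–4.
Dunmore vs Holwick: Dunmore is ranked higher on 2+2+2 = 6 ballots, Holwick on 5. Dunmore wins 6–5.
Dunmore vs Elsford: Dunmore is ranked higher on 2+4 = 6 ballots, Elsford on 5. Dunmore wins 6–5.
Dunmore beats Holwick, Elsford; loses to Jarrow, Arden, Granton — 2 pairwise wins.

2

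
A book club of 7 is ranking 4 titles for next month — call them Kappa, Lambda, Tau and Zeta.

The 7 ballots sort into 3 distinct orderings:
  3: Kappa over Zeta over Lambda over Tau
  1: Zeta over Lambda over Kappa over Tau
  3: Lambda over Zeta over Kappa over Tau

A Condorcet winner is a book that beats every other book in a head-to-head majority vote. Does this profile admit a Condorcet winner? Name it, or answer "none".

Pairwise majorities:
Kappa–Lambda: Lambda 4–3.
Kappa vs Tau: Kappa wins 7–0.
Kappa–Zeta: Zeta 4–3.
Lambda vs Tau: 7 to 0, Lambda.
Lambda vs Zeta: Zeta, 4–3.
Tau vs Zeta: Tau preferred on 0 ballots; Zeta wins 7–0.
Only Zeta has no losses; Zeta is the Condorcet winner.

Zeta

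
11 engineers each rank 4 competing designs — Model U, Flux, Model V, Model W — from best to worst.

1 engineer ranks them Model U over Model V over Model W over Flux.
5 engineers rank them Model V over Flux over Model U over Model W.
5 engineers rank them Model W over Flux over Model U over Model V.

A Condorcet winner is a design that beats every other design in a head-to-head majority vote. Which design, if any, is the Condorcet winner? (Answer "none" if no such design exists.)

Pairwise majorities:
Model U vs Flux: 1 to 10, Flux.
Model U vs Model V: Model U preferred on 1+5 = 6 ballots; Model U wins 6–5.
Model U vs Model W: Model U preferred on 1+5 = 6 ballots; Model U wins 6–5.
Flux vs Model V: Flux preferred on 5 ballots; Model V wins 6–5.
Flux vs Model W: 5 for Flux, 6 for Model W — Model W by 6–5.
Model V vs Model W: Model V is ranked higher on 1+5 = 6 ballots, Model W on 5. Model V wins 6–5.
Every design loses at least once (Model U loses to Flux; Flux loses to Model V; Model V loses to Model U; Model W loses to Model U). The majority relation contains the cycle Model U > Model V > Flux > Model U, so there is no Condorcet winner.

none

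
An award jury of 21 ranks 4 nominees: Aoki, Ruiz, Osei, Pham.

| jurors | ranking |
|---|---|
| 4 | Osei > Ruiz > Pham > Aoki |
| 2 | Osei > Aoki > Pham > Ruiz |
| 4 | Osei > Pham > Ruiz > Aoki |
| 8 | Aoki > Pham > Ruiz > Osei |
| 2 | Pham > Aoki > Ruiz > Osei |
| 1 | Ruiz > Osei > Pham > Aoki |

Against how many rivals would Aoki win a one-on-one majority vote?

Aoki against each rival (21 jurors):
Aoki vs Ruiz: Aoki is ranked higher on 2+8+2 = 12 ballots, Ruiz on 9. Aoki wins 12–9.
Aoki vs Osei: Aoki preferred on 8+2 = 10 ballots; Osei wins 11–10.
Aoki vs Pham: Aoki is ranked higher on 2+8 = 10 ballots, Pham on 11. Pham wins 11–10.
Aoki beats Ruiz; loses to Osei, Pham — 1 pairwise win.

1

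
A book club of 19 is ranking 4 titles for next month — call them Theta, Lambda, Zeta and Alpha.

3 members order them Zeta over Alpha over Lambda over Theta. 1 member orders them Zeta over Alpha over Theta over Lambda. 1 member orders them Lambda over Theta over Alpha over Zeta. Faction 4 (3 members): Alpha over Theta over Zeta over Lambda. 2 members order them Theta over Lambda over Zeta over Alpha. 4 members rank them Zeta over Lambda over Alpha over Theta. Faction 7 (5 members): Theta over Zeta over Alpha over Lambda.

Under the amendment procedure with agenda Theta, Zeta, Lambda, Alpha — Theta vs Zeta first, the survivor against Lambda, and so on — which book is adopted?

Round 1: Theta vs Zeta — 11–8, Theta advances.
Round 2: Theta vs Lambda — 11–8, Theta advances.
Round 3: Theta vs Alpha — 8–11, Alpha advances.
The agenda winner is Alpha.

Alpha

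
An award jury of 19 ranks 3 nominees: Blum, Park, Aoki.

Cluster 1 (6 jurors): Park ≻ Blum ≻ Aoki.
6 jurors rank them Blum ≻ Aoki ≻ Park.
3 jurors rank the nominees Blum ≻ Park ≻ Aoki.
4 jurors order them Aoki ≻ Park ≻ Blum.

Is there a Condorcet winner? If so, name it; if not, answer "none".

Check each pair by majority over 19 ballots:
Blum vs Park: Blum is ranked higher on 6+3 = 9 ballots, Park on 10. Park wins 10–9.
Blum vs Aoki: Blum preferred on 6+6+3 = 15 ballots; Blum wins 15–4.
Park vs Aoki: 6+3 = 9 for Park, 10 for Aoki — Aoki by 10–9.
Each nominee drops at least one matchup (Blum loses to Park; Park loses to Aoki; Aoki loses to Blum); the cycle Blum → Aoki → Park → Blum rules out a Condorcet winner.

none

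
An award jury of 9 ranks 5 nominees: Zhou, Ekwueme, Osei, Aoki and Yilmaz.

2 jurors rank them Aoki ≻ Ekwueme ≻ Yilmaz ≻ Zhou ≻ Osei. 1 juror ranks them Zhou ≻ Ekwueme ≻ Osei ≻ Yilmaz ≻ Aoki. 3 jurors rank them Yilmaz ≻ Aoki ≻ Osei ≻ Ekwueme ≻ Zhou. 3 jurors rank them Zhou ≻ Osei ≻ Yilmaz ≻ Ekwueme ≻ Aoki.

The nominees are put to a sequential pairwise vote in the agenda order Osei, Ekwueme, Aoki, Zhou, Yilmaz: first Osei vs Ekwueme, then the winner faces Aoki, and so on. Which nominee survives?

Round 1: Osei vs Ekwueme — 6–3, Osei advances.
Round 2: Osei vs Aoki — 4–5, Aoki advances.
Round 3: Aoki vs Zhou — 5–4, Aoki advances.
Round 4: Aoki vs Yilmaz — 2–7, Yilmaz advances.
The agenda winner is Yilmaz.

Yilmaz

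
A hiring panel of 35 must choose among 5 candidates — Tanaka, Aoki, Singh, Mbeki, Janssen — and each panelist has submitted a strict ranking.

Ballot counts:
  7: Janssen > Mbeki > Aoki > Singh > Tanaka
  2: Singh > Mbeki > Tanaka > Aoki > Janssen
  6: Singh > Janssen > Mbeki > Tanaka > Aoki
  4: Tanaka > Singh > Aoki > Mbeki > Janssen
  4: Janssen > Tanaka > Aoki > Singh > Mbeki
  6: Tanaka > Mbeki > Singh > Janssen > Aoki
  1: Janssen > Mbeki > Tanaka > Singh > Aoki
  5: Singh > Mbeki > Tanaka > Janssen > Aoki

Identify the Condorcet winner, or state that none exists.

Singh

Head-to-head results (35 committee members):
Tanaka vs Aoki: 28 for Tanaka, 7 for Aoki — Tanaka by 28–7.
Tanaka vs Singh: 15 to 20, Singh.
Tanaka vs Mbeki: 4+4+6 = 14 for Tanaka, 21 for Mbeki — Mbeki by 21–14.
Tanaka vs Janssen: Tanaka is ranked higher on 2+4+6+5 = 17 ballots, Janssen on 18. Janssen wins 18–17.
Aoki vs Singh: 11 to 24, Singh.
Aoki vs Mbeki: 4+4 = 8 for Aoki, 27 for Mbeki — Mbeki by 27–8.
Aoki vs Janssen: Aoki preferred on 2+4 = 6 ballots; Janssen wins 29–6.
Singh vs Mbeki: Singh is ranked higher on 2+6+4+4+5 = 21 ballots, Mbeki on 14. Singh wins 21–14.
Singh vs Janssen: 23 to 12, Singh.
Mbeki vs Janssen: Mbeki preferred on 2+4+6+5 = 17 ballots; Janssen wins 18–17.
Singh defeats every rival head-to-head and is the Condorcet winner.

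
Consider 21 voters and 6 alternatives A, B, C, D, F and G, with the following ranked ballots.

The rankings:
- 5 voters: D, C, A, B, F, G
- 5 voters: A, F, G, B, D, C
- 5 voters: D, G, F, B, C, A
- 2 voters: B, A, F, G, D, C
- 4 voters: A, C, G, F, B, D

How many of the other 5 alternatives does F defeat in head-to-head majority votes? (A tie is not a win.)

4

F against each rival (21 voters):
F vs A: F preferred on 5 ballots; A wins 16–5.
F vs B: F wins 14–7.
F vs C: F preferred on 5+5+2 = 12 ballots; F wins 12–9.
F vs D: F, 11–10.
F vs G: F is ranked higher on 5+5+2 = 12 ballots, G on 9. F wins 12–9.
F beats B, C, D, G; loses to A — 4 pairwise wins.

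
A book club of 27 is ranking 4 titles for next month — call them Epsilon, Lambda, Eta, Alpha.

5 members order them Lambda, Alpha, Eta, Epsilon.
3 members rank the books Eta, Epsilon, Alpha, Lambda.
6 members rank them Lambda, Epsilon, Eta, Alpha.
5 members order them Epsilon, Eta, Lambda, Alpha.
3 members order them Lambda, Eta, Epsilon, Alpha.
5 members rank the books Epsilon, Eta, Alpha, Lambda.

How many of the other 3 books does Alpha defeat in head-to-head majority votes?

Alpha against each rival (27 members):
Alpha vs Epsilon: Alpha preferred on 5 ballots; Epsilon wins 22–5.
Alpha vs Lambda: Lambda wins 19–8.
Alpha vs Eta: 5 for Alpha, 22 for Eta — Eta by 22–5.
Alpha beats no one; loses to Epsilon, Lambda, Eta — 0 pairwise wins.

0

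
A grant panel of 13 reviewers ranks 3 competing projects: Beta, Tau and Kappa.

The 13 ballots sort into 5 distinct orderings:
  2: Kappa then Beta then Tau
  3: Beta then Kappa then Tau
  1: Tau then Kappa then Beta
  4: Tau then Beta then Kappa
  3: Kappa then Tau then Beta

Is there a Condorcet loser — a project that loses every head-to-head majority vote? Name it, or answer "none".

Head-to-head results (13 reviewers):
Beta vs Tau: Beta preferred on 2+3 = 5 ballots; Tau wins 8–5.
Beta vs Kappa: 7 to 6, Beta.
Tau vs Kappa: Kappa, 8–5.
No project is winless: Beta beats Kappa; Tau beats Beta; Kappa beats Tau. There is no Condorcet loser.

none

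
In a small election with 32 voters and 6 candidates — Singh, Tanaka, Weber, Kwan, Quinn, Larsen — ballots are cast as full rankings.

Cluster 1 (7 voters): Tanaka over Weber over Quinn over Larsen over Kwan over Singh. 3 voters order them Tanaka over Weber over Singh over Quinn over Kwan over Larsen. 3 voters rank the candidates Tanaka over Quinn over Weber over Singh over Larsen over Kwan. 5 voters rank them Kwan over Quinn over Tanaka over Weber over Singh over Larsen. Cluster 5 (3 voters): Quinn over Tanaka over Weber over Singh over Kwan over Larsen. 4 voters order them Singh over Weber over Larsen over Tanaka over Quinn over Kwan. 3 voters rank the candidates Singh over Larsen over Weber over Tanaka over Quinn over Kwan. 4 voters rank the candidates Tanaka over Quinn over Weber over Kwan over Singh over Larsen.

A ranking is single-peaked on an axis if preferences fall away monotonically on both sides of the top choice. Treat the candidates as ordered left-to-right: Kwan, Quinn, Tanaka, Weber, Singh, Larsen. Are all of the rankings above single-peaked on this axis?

no

Axis positions: Kwan=1, Quinn=2, Tanaka=3, Weber=4, Singh=5, Larsen=6.
Cluster 1: ranking walks positions 3-4-2-6-1-5; Larsen is ranked above Singh even though Singh lies between Larsen and the peak Tanaka on the axis — preferences dip and rise again. Not single-peaked.
Cluster 2 (peak Tanaka at position 3): ranking walks positions 3-4-5-2-1-6, expanding outward from the peak — single-peaked.
Cluster 3 (peak Tanaka at position 3): ranking walks positions 3-2-4-5-6-1, expanding outward from the peak — single-peaked.
Cluster 4 (peak Kwan at position 1): ranking walks positions 1-2-3-4-5-6, expanding outward from the peak — single-peaked.
Cluster 5 (peak Quinn at position 2): ranking walks positions 2-3-4-5-1-6, expanding outward from the peak — single-peaked.
Cluster 6 (peak Singh at position 5): ranking walks positions 5-4-6-3-2-1, expanding outward from the peak — single-peaked.
Cluster 7 (peak Singh at position 5): ranking walks positions 5-6-4-3-2-1, expanding outward from the peak — single-peaked.
Cluster 8 (peak Tanaka at position 3): ranking walks positions 3-2-4-1-5-6, expanding outward from the peak — single-peaked.
Cluster 1 violates single-peakedness, so the profile is not single-peaked on this axis.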